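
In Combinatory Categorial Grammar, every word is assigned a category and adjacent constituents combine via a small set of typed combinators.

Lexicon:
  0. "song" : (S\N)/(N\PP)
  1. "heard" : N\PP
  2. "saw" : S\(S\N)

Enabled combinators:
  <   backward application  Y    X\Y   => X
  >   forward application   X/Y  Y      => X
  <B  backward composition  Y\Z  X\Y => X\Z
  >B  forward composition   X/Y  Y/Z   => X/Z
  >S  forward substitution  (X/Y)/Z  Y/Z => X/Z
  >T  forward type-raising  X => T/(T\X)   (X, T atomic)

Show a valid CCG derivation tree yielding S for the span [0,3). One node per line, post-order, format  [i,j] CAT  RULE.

[0,3] S   <
  [0,2] S\N   >
    [0,1] "song" : (S\N)/(N\PP)
    [1,2] "heard" : N\PP
  [2,3] "saw" : S\(S\N)

[0,1] (S\N)/(N\PP)  lex  "song"
[1,2] N\PP  lex  "heard"
[0,2] S\N  >  k=1
[2,3] S\(S\N)  lex  "saw"
[0,3] S  <  k=2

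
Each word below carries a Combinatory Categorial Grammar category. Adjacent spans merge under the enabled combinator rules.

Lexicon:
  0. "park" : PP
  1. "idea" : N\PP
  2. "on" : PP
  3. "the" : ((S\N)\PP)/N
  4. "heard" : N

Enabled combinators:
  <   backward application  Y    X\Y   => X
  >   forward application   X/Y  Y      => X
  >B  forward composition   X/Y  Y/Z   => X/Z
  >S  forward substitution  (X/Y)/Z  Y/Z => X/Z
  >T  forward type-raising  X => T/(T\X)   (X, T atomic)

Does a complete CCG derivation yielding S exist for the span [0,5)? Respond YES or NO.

YES

[0,5] S   <
  [0,2] N   <
    [0,1] "park" : PP
    [1,2] "idea" : N\PP
  [2,5] S\N   <
    [2,3] "on" : PP
    [3,5] (S\N)\PP   >
      [3,4] "the" : ((S\N)\PP)/N
      [4,5] "heard" : N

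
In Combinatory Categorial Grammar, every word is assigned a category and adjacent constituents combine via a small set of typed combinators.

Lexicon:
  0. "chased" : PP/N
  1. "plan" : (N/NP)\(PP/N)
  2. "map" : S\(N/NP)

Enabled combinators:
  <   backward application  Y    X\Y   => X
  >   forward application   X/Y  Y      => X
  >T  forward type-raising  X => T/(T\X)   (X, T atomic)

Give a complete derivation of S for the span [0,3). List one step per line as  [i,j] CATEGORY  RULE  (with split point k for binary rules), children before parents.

[0,3] S   <
  [0,2] N/NP   <
    [0,1] "chased" : PP/N
    [1,2] "plan" : (N/NP)\(PP/N)
  [2,3] "map" : S\(N/NP)

[0,1] PP/N  lex  "chased"
[1,2] (N/NP)\(PP/N)  lex  "plan"
[0,2] N/NP  <  k=1
[2,3] S\(N/NP)  lex  "map"
[0,3] S  <  k=2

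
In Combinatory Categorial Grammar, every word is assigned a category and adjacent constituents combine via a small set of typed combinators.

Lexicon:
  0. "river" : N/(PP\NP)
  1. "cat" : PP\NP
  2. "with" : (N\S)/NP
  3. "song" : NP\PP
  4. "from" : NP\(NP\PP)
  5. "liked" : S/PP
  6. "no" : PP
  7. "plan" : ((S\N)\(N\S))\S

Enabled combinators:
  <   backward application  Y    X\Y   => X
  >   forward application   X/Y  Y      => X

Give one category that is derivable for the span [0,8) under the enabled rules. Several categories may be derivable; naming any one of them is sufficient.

S

[0,8] S   <
  [0,2] N   >
    [0,1] "river" : N/(PP\NP)
    [1,2] "cat" : PP\NP
  [2,8] S\N   <
    [2,5] N\S   >
      [2,3] "with" : (N\S)/NP
      [3,5] NP   <
        [3,4] "song" : NP\PP
        [4,5] "from" : NP\(NP\PP)
    [5,8] (S\N)\(N\S)   <
      [5,7] S   >
        [5,6] "liked" : S/PP
        [6,7] "no" : PP
      [7,8] "plan" : ((S\N)\(N\S))\S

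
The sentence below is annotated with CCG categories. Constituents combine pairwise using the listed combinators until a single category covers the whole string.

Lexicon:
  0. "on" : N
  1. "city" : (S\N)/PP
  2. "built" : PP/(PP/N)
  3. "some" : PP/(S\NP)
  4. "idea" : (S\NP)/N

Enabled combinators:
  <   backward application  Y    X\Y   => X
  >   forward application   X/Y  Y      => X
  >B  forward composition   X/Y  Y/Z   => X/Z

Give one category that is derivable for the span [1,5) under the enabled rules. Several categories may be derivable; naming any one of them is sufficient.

[0,5] S   <
  [0,1] "on" : N
  [1,5] S\N   >
    [1,2] "city" : (S\N)/PP
    [2,5] PP   >
      [2,3] "built" : PP/(PP/N)
      [3,5] PP/N   >B
        [3,4] "some" : PP/(S\NP)
        [4,5] "idea" : (S\NP)/N

S\N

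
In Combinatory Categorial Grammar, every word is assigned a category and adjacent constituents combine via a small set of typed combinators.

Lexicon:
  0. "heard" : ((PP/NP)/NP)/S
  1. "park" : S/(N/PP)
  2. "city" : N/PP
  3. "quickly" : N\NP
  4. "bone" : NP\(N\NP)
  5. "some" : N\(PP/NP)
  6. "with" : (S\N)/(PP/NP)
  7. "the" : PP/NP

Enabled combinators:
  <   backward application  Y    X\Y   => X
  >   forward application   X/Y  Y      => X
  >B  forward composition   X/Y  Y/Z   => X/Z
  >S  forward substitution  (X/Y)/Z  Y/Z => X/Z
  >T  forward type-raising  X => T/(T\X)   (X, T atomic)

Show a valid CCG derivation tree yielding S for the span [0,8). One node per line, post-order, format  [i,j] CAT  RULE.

[0,1] ((PP/NP)/NP)/S  lex  "heard"
[1,2] S/(N/PP)  lex  "park"
[2,3] N/PP  lex  "city"
[1,3] S  >  k=2
[0,3] (PP/NP)/NP  >  k=1
[3,4] N\NP  lex  "quickly"
[4,5] NP\(N\NP)  lex  "bone"
[3,5] NP  <  k=4
[0,5] PP/NP  >  k=3
[5,6] N\(PP/NP)  lex  "some"
[0,6] N  <  k=5
[6,7] (S\N)/(PP/NP)  lex  "with"
[7,8] PP/NP  lex  "the"
[6,8] S\N  >  k=7
[0,8] S  <  k=6

[0,8] S   <
  [0,6] N   <
    [0,5] PP/NP   >
      [0,3] (PP/NP)/NP   >
        [0,1] "heard" : ((PP/NP)/NP)/S
        [1,3] S   >
          [1,2] "park" : S/(N/PP)
          [2,3] "city" : N/PP
      [3,5] NP   <
        [3,4] "quickly" : N\NP
        [4,5] "bone" : NP\(N\NP)
    [5,6] "some" : N\(PP/NP)
  [6,8] S\N   >
    [6,7] "with" : (S\N)/(PP/NP)
    [7,8] "the" : PP/NP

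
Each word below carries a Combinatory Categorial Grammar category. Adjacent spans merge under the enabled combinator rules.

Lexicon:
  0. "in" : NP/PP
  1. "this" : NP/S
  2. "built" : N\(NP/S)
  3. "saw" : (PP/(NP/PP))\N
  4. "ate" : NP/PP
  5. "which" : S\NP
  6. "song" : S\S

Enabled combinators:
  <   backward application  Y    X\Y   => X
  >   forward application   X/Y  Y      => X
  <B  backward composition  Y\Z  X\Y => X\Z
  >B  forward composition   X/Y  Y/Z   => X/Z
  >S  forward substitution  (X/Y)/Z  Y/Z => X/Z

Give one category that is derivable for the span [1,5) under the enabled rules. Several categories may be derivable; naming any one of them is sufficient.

PP

[0,7] S   <
  [0,5] NP   >
    [0,1] "in" : NP/PP
    [1,5] PP   >
      [1,4] PP/(NP/PP)   <
        [1,3] N   <
          [1,2] "this" : NP/S
          [2,3] "built" : N\(NP/S)
        [3,4] "saw" : (PP/(NP/PP))\N
      [4,5] "ate" : NP/PP
  [5,7] S\NP   <B
    [5,6] "which" : S\NP
    [6,7] "song" : S\S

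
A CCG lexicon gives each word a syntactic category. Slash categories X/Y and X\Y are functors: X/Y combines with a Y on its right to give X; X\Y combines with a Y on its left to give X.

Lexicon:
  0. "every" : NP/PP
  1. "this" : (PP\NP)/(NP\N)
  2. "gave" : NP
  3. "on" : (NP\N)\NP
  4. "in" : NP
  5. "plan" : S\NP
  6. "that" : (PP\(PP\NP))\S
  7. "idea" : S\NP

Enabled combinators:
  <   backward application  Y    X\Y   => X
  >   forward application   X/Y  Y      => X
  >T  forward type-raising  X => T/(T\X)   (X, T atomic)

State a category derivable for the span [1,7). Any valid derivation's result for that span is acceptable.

[0,8] S   <
  [0,7] NP   >
    [0,1] "every" : NP/PP
    [1,7] PP   <
      [1,4] PP\NP   >
        [1,2] "this" : (PP\NP)/(NP\N)
        [2,4] NP\N   <
          [2,3] "gave" : NP
          [3,4] "on" : (NP\N)\NP
      [4,7] PP\(PP\NP)   <
        [4,6] S   <
          [4,5] "in" : NP
          [5,6] "plan" : S\NP
        [6,7] "that" : (PP\(PP\NP))\S
  [7,8] "idea" : S\NP

PP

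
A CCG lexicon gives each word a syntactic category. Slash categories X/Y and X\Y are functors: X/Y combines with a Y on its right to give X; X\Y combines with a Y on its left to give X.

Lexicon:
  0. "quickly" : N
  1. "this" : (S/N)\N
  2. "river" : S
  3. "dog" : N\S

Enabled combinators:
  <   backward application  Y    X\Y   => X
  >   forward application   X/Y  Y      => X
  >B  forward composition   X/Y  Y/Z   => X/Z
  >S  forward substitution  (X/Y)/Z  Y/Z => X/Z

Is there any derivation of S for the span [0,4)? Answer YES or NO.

YES

[0,4] S   >
  [0,2] S/N   <
    [0,1] "quickly" : N
    [1,2] "this" : (S/N)\N
  [2,4] N   <
    [2,3] "river" : S
    [3,4] "dog" : N\S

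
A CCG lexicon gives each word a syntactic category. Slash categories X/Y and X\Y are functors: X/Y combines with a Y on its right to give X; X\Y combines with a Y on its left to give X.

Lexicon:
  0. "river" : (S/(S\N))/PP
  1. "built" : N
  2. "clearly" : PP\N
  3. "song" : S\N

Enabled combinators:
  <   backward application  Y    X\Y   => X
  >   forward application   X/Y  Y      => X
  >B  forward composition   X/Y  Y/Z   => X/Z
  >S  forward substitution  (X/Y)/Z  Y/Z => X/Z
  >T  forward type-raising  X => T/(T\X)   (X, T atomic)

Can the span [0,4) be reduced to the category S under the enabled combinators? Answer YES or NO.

YES

[0,4] S   >
  [0,3] S/(S\N)   >
    [0,1] "river" : (S/(S\N))/PP
    [1,3] PP   >
      [1,2] PP/(PP\N)   >T
        [1,2] "built" : N
      [2,3] "clearly" : PP\N
  [3,4] "song" : S\N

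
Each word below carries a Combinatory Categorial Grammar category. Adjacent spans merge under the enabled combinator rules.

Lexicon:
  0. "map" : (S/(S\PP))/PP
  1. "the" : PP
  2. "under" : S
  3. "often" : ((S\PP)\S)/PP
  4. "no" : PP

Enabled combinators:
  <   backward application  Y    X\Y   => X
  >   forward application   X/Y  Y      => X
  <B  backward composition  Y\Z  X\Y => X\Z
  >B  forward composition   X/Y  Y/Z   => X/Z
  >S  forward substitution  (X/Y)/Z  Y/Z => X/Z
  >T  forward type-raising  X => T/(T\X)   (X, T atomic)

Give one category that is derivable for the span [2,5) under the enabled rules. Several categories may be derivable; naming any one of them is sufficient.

S\PP

[0,5] S   >
  [0,2] S/(S\PP)   >
    [0,1] "map" : (S/(S\PP))/PP
    [1,2] "the" : PP
  [2,5] S\PP   <
    [2,3] "under" : S
    [3,5] (S\PP)\S   >
      [3,4] "often" : ((S\PP)\S)/PP
      [4,5] "no" : PP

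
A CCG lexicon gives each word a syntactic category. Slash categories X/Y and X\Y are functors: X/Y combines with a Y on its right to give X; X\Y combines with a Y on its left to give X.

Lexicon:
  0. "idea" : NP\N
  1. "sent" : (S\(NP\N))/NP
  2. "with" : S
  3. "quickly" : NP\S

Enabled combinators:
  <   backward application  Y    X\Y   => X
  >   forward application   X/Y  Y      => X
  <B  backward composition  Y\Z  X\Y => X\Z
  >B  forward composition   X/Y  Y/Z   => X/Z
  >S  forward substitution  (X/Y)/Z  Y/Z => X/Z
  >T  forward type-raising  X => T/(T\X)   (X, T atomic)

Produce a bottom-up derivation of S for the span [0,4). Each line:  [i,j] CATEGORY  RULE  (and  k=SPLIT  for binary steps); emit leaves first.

[0,4] S   <
  [0,1] "idea" : NP\N
  [1,4] S\(NP\N)   >
    [1,2] "sent" : (S\(NP\N))/NP
    [2,4] NP   <
      [2,3] "with" : S
      [3,4] "quickly" : NP\S

[0,1] NP\N  lex  "idea"
[1,2] (S\(NP\N))/NP  lex  "sent"
[2,3] S  lex  "with"
[3,4] NP\S  lex  "quickly"
[2,4] NP  <  k=3
[1,4] S\(NP\N)  >  k=2
[0,4] S  <  k=1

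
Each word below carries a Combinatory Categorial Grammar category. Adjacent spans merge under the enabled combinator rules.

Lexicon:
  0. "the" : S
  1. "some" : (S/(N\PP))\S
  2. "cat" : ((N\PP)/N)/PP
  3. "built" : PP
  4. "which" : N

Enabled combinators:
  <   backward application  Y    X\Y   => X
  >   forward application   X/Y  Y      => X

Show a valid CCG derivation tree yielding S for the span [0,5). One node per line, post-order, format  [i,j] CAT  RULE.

[0,1] S  lex  "the"
[1,2] (S/(N\PP))\S  lex  "some"
[0,2] S/(N\PP)  <  k=1
[2,3] ((N\PP)/N)/PP  lex  "cat"
[3,4] PP  lex  "built"
[2,4] (N\PP)/N  >  k=3
[4,5] N  lex  "which"
[2,5] N\PP  >  k=4
[0,5] S  >  k=2

[0,5] S   >
  [0,2] S/(N\PP)   <
    [0,1] "the" : S
    [1,2] "some" : (S/(N\PP))\S
  [2,5] N\PP   >
    [2,4] (N\PP)/N   >
      [2,3] "cat" : ((N\PP)/N)/PP
      [3,4] "built" : PP
    [4,5] "which" : N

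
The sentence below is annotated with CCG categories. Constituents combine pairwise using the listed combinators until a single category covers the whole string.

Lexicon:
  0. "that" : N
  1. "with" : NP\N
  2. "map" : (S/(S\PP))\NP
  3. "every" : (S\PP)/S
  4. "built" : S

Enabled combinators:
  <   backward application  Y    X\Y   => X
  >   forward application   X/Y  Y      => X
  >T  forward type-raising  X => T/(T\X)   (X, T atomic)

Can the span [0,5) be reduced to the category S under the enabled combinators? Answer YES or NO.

YES

[0,5] S   >
  [0,3] S/(S\PP)   <
    [0,2] NP   <
      [0,1] "that" : N
      [1,2] "with" : NP\N
    [2,3] "map" : (S/(S\PP))\NP
  [3,5] S\PP   >
    [3,4] "every" : (S\PP)/S
    [4,5] "built" : S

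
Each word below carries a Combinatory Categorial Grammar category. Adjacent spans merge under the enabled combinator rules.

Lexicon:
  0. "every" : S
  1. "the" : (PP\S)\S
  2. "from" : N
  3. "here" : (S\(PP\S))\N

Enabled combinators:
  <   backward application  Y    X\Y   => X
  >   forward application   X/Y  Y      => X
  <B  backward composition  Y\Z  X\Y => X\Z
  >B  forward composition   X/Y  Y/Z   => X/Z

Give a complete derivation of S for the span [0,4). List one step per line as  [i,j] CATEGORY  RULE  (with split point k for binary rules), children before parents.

[0,1] S  lex  "every"
[1,2] (PP\S)\S  lex  "the"
[0,2] PP\S  <  k=1
[2,3] N  lex  "from"
[3,4] (S\(PP\S))\N  lex  "here"
[2,4] S\(PP\S)  <  k=3
[0,4] S  <  k=2

[0,4] S   <
  [0,2] PP\S   <
    [0,1] "every" : S
    [1,2] "the" : (PP\S)\S
  [2,4] S\(PP\S)   <
    [2,3] "from" : N
    [3,4] "here" : (S\(PP\S))\N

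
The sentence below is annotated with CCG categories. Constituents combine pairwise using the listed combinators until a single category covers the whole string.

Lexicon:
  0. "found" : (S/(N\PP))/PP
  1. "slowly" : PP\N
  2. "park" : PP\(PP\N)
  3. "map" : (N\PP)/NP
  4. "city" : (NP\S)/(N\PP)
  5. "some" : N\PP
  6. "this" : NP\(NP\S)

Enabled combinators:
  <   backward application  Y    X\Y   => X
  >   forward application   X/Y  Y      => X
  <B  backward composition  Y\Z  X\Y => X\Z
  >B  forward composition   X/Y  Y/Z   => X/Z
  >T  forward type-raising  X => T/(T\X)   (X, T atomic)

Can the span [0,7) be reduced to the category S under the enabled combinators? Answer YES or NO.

YES

[0,7] S   >
  [0,3] S/(N\PP)   >
    [0,1] "found" : (S/(N\PP))/PP
    [1,3] PP   <
      [1,2] "slowly" : PP\N
      [2,3] "park" : PP\(PP\N)
  [3,7] N\PP   >
    [3,4] "map" : (N\PP)/NP
    [4,7] NP   <
      [4,6] NP\S   >
        [4,5] "city" : (NP\S)/(N\PP)
        [5,6] "some" : N\PP
      [6,7] "this" : NP\(NP\S)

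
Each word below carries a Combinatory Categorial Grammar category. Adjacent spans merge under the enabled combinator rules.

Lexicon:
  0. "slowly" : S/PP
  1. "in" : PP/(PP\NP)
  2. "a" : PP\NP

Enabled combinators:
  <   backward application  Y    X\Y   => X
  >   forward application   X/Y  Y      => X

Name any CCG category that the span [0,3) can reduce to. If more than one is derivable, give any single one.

[0,3] S   >
  [0,1] "slowly" : S/PP
  [1,3] PP   >
    [1,2] "in" : PP/(PP\NP)
    [2,3] "a" : PP\NP

S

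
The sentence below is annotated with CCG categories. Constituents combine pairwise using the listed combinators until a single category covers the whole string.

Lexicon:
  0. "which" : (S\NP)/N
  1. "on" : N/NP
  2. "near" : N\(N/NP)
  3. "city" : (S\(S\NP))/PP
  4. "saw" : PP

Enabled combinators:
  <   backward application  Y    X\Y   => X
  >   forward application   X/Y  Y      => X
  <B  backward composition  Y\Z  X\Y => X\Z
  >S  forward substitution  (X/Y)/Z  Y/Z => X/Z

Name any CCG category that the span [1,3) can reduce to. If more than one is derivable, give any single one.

N

[0,5] S   <
  [0,3] S\NP   >
    [0,1] "which" : (S\NP)/N
    [1,3] N   <
      [1,2] "on" : N/NP
      [2,3] "near" : N\(N/NP)
  [3,5] S\(S\NP)   >
    [3,4] "city" : (S\(S\NP))/PP
    [4,5] "saw" : PP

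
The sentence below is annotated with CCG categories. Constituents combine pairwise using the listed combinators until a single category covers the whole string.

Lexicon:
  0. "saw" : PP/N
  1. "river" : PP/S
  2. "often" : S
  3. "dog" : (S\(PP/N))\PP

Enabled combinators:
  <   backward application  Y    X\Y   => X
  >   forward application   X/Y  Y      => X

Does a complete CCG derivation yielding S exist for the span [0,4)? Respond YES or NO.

[0,4] S   <
  [0,1] "saw" : PP/N
  [1,4] S\(PP/N)   <
    [1,3] PP   >
      [1,2] "river" : PP/S
      [2,3] "often" : S
    [3,4] "dog" : (S\(PP/N))\PP

YES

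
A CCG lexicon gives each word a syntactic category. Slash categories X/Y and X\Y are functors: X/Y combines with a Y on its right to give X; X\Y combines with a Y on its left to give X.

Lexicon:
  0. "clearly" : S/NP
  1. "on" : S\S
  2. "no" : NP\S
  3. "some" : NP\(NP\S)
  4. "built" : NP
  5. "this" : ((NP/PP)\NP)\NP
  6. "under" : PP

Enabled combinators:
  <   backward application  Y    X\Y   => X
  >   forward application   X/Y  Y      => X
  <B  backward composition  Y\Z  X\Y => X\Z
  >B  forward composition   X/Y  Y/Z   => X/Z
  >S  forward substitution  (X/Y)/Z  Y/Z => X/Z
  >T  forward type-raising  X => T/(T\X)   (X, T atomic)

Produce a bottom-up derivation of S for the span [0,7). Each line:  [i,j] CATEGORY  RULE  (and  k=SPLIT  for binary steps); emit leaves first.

[0,1] S/NP  lex  "clearly"
[1,2] S\S  lex  "on"
[2,3] NP\S  lex  "no"
[1,3] NP\S  <B  k=2
[3,4] NP\(NP\S)  lex  "some"
[1,4] NP  <  k=3
[4,5] NP  lex  "built"
[5,6] ((NP/PP)\NP)\NP  lex  "this"
[4,6] (NP/PP)\NP  <  k=5
[1,6] NP/PP  <  k=4
[0,6] S/PP  >B  k=1
[6,7] PP  lex  "under"
[0,7] S  >  k=6

[0,7] S   >
  [0,6] S/PP   >B
    [0,1] "clearly" : S/NP
    [1,6] NP/PP   <
      [1,4] NP   <
        [1,3] NP\S   <B
          [1,2] "on" : S\S
          [2,3] "no" : NP\S
        [3,4] "some" : NP\(NP\S)
      [4,6] (NP/PP)\NP   <
        [4,5] "built" : NP
        [5,6] "this" : ((NP/PP)\NP)\NP
  [6,7] "under" : PP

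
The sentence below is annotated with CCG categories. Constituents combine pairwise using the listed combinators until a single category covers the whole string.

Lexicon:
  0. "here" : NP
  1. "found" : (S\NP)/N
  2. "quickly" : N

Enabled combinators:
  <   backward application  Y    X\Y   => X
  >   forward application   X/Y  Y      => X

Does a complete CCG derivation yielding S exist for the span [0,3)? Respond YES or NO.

YES

[0,3] S   <
  [0,1] "here" : NP
  [1,3] S\NP   >
    [1,2] "found" : (S\NP)/N
    [2,3] "quickly" : N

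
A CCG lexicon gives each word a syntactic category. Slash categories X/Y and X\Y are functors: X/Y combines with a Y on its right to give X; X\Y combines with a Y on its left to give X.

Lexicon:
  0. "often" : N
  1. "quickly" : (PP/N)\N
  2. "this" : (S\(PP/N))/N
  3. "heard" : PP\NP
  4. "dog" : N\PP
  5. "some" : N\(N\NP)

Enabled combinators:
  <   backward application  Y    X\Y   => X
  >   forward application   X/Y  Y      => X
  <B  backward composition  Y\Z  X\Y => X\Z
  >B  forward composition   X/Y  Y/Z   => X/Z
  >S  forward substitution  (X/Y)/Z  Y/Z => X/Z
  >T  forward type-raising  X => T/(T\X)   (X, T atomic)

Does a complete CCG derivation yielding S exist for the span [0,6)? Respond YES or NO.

[0,6] S   <
  [0,2] PP/N   <
    [0,1] "often" : N
    [1,2] "quickly" : (PP/N)\N
  [2,6] S\(PP/N)   >
    [2,3] "this" : (S\(PP/N))/N
    [3,6] N   <
      [3,5] N\NP   <B
        [3,4] "heard" : PP\NP
        [4,5] "dog" : N\PP
      [5,6] "some" : N\(N\NP)

YES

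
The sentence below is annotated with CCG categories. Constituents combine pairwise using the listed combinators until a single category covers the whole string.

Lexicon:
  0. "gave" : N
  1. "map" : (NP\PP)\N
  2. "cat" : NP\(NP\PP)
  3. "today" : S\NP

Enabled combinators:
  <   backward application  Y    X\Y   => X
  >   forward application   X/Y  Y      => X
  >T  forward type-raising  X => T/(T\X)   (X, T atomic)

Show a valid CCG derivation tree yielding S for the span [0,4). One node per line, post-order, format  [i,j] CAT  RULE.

[0,4] S   <
  [0,3] NP   <
    [0,2] NP\PP   <
      [0,1] "gave" : N
      [1,2] "map" : (NP\PP)\N
    [2,3] "cat" : NP\(NP\PP)
  [3,4] "today" : S\NP

[0,1] N  lex  "gave"
[1,2] (NP\PP)\N  lex  "map"
[0,2] NP\PP  <  k=1
[2,3] NP\(NP\PP)  lex  "cat"
[0,3] NP  <  k=2
[3,4] S\NP  lex  "today"
[0,4] S  <  k=3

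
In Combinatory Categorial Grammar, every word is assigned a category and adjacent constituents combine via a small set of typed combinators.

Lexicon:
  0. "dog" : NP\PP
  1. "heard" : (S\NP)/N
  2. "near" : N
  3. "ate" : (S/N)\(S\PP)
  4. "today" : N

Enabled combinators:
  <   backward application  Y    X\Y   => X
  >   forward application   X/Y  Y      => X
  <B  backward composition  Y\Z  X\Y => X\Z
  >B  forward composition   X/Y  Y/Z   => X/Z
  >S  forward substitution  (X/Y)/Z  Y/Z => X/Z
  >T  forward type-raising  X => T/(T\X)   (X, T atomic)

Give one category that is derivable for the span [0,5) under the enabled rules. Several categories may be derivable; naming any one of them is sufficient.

S

[0,5] S   >
  [0,4] S/N   <
    [0,3] S\PP   <B
      [0,1] "dog" : NP\PP
      [1,3] S\NP   >
        [1,2] "heard" : (S\NP)/N
        [2,3] "near" : N
    [3,4] "ate" : (S/N)\(S\PP)
  [4,5] "today" : N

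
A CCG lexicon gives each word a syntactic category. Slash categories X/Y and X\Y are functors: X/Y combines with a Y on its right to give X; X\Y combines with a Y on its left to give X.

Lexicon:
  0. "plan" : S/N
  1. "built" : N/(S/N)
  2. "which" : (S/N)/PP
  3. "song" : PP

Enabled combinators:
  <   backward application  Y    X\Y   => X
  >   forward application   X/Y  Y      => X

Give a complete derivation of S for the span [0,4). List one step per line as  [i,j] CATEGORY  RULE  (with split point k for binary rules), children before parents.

[0,4] S   >
  [0,1] "plan" : S/N
  [1,4] N   >
    [1,2] "built" : N/(S/N)
    [2,4] S/N   >
      [2,3] "which" : (S/N)/PP
      [3,4] "song" : PP

[0,1] S/N  lex  "plan"
[1,2] N/(S/N)  lex  "built"
[2,3] (S/N)/PP  lex  "which"
[3,4] PP  lex  "song"
[2,4] S/N  >  k=3
[1,4] N  >  k=2
[0,4] S  >  k=1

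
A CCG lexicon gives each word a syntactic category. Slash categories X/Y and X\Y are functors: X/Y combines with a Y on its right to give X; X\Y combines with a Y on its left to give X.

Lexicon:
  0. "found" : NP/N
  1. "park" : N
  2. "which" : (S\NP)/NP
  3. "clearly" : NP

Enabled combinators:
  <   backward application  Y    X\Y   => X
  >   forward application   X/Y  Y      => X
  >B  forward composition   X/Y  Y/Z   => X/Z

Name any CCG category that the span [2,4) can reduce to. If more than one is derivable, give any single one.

S\NP

[0,4] S   <
  [0,2] NP   >
    [0,1] "found" : NP/N
    [1,2] "park" : N
  [2,4] S\NP   >
    [2,3] "which" : (S\NP)/NP
    [3,4] "clearly" : NP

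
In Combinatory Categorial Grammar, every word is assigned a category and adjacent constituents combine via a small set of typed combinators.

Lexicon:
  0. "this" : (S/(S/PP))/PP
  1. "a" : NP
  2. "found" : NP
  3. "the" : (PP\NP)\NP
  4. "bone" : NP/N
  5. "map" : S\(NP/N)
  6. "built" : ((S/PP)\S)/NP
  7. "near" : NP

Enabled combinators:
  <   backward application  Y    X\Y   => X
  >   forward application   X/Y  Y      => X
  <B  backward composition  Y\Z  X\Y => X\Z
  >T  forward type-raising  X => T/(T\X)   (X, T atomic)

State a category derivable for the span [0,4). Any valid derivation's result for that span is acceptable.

S/(S/PP)

[0,8] S   >
  [0,4] S/(S/PP)   >
    [0,1] "this" : (S/(S/PP))/PP
    [1,4] PP   <
      [1,2] "a" : NP
      [2,4] PP\NP   <
        [2,3] "found" : NP
        [3,4] "the" : (PP\NP)\NP
  [4,8] S/PP   <
    [4,6] S   <
      [4,5] "bone" : NP/N
      [5,6] "map" : S\(NP/N)
    [6,8] (S/PP)\S   >
      [6,7] "built" : ((S/PP)\S)/NP
      [7,8] "near" : NP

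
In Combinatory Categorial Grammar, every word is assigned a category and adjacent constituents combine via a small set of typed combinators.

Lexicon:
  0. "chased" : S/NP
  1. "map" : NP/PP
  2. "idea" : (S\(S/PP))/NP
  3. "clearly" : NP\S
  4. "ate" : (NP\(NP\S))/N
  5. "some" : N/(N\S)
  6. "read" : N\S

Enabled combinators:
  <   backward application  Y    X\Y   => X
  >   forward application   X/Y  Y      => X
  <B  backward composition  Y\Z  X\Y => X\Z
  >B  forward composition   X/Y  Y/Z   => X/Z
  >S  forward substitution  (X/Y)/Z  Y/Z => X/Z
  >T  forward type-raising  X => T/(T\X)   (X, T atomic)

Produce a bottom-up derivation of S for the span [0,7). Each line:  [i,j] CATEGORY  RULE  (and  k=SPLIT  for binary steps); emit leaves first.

[0,1] S/NP  lex  "chased"
[1,2] NP/PP  lex  "map"
[0,2] S/PP  >B  k=1
[2,3] (S\(S/PP))/NP  lex  "idea"
[3,4] NP\S  lex  "clearly"
[4,5] (NP\(NP\S))/N  lex  "ate"
[5,6] N/(N\S)  lex  "some"
[6,7] N\S  lex  "read"
[5,7] N  >  k=6
[4,7] NP\(NP\S)  >  k=5
[3,7] NP  <  k=4
[2,7] S\(S/PP)  >  k=3
[0,7] S  <  k=2

[0,7] S   <
  [0,2] S/PP   >B
    [0,1] "chased" : S/NP
    [1,2] "map" : NP/PP
  [2,7] S\(S/PP)   >
    [2,3] "idea" : (S\(S/PP))/NP
    [3,7] NP   <
      [3,4] "clearly" : NP\S
      [4,7] NP\(NP\S)   >
        [4,5] "ate" : (NP\(NP\S))/N
        [5,7] N   >
          [5,6] "some" : N/(N\S)
          [6,7] "read" : N\S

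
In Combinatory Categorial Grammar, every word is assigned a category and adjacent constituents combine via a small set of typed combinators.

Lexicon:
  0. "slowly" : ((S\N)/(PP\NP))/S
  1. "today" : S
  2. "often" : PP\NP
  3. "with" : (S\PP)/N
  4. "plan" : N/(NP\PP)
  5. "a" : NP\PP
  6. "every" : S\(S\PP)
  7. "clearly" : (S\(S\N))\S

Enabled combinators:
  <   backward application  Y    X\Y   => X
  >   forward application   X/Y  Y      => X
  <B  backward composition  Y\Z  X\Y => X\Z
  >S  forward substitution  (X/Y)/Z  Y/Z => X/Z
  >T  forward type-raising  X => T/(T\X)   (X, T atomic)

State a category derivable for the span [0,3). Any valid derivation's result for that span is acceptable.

[0,8] S   <
  [0,3] S\N   >
    [0,2] (S\N)/(PP\NP)   >
      [0,1] "slowly" : ((S\N)/(PP\NP))/S
      [1,2] "today" : S
    [2,3] "often" : PP\NP
  [3,8] S\(S\N)   <
    [3,7] S   <
      [3,6] S\PP   >
        [3,4] "with" : (S\PP)/N
        [4,6] N   >
          [4,5] "plan" : N/(NP\PP)
          [5,6] "a" : NP\PP
      [6,7] "every" : S\(S\PP)
    [7,8] "clearly" : (S\(S\N))\S

S\N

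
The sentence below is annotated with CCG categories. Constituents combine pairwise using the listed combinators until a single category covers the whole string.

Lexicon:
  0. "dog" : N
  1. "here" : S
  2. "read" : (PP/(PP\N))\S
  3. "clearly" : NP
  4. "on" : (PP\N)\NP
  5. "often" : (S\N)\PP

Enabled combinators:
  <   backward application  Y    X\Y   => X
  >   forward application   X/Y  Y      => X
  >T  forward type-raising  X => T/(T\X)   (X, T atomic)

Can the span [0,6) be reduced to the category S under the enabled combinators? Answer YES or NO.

[0,6] S   <
  [0,1] "dog" : N
  [1,6] S\N   <
    [1,5] PP   >
      [1,3] PP/(PP\N)   <
        [1,2] "here" : S
        [2,3] "read" : (PP/(PP\N))\S
      [3,5] PP\N   <
        [3,4] "clearly" : NP
        [4,5] "on" : (PP\N)\NP
    [5,6] "often" : (S\N)\PP

YES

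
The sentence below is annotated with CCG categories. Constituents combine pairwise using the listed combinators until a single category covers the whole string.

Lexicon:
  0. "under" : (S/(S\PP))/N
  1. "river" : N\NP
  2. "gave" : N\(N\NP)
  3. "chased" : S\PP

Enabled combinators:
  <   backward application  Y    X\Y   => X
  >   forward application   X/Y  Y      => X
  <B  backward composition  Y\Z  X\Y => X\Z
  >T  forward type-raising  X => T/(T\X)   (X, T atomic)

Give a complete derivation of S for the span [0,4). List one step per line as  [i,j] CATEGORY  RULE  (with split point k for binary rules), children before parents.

[0,4] S   >
  [0,3] S/(S\PP)   >
    [0,1] "under" : (S/(S\PP))/N
    [1,3] N   <
      [1,2] "river" : N\NP
      [2,3] "gave" : N\(N\NP)
  [3,4] "chased" : S\PP

[0,1] (S/(S\PP))/N  lex  "under"
[1,2] N\NP  lex  "river"
[2,3] N\(N\NP)  lex  "gave"
[1,3] N  <  k=2
[0,3] S/(S\PP)  >  k=1
[3,4] S\PP  lex  "chased"
[0,4] S  >  k=3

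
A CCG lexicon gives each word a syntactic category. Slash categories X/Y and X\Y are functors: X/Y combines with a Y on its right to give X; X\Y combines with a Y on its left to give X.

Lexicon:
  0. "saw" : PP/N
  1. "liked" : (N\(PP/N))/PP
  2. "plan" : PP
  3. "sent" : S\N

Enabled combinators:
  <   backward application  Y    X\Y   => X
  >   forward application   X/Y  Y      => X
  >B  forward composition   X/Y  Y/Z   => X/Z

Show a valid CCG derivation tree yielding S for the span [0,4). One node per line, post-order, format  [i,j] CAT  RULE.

[0,4] S   <
  [0,3] N   <
    [0,1] "saw" : PP/N
    [1,3] N\(PP/N)   >
      [1,2] "liked" : (N\(PP/N))/PP
      [2,3] "plan" : PP
  [3,4] "sent" : S\N

[0,1] PP/N  lex  "saw"
[1,2] (N\(PP/N))/PP  lex  "liked"
[2,3] PP  lex  "plan"
[1,3] N\(PP/N)  >  k=2
[0,3] N  <  k=1
[3,4] S\N  lex  "sent"
[0,4] S  <  k=3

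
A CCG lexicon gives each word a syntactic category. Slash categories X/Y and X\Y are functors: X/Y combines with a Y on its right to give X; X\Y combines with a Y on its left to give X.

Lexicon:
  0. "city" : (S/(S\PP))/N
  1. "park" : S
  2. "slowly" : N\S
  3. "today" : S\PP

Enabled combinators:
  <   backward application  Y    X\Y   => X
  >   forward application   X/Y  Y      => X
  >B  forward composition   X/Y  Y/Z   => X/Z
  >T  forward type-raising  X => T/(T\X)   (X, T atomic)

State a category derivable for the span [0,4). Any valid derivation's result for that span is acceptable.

[0,4] S   >
  [0,3] S/(S\PP)   >
    [0,1] "city" : (S/(S\PP))/N
    [1,3] N   <
      [1,2] "park" : S
      [2,3] "slowly" : N\S
  [3,4] "today" : S\PP

S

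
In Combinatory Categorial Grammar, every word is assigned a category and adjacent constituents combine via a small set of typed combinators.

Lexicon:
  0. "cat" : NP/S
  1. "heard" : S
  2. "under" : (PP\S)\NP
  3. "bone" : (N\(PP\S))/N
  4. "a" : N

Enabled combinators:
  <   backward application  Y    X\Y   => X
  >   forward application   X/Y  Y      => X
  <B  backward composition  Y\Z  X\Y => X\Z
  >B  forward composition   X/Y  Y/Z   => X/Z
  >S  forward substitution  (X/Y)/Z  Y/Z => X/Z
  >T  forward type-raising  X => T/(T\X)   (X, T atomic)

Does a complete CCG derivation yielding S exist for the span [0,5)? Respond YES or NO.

NP/S S (PP\S)\NP (N\(PP\S))/N N
CKY chart[0,5] = {N, N/(N\N), NP/(NP\N), PP/(PP\N), S/(S\N)}; S ∉ chart

NO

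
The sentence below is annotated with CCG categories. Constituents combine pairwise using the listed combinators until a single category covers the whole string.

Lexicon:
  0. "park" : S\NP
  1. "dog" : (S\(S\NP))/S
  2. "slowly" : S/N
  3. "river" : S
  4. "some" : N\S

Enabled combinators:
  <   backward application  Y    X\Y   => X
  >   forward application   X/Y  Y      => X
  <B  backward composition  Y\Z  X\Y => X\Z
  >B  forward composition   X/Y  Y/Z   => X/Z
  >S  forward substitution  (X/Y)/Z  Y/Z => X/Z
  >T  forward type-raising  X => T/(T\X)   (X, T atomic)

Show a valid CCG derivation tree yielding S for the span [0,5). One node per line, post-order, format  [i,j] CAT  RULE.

[0,5] S   <
  [0,1] "park" : S\NP
  [1,5] S\(S\NP)   >
    [1,2] "dog" : (S\(S\NP))/S
    [2,5] S   >
      [2,3] "slowly" : S/N
      [3,5] N   <
        [3,4] "river" : S
        [4,5] "some" : N\S

[0,1] S\NP  lex  "park"
[1,2] (S\(S\NP))/S  lex  "dog"
[2,3] S/N  lex  "slowly"
[3,4] S  lex  "river"
[4,5] N\S  lex  "some"
[3,5] N  <  k=4
[2,5] S  >  k=3
[1,5] S\(S\NP)  >  k=2
[0,5] S  <  k=1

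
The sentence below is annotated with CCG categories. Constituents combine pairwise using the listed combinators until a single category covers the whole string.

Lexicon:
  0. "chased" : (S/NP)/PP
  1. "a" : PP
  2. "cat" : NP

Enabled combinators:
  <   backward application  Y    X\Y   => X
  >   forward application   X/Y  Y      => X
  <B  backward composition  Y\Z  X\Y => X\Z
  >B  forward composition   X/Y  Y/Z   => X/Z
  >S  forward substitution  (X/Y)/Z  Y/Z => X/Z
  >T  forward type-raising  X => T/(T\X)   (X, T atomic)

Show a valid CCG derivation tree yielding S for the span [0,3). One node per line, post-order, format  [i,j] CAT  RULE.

[0,1] (S/NP)/PP  lex  "chased"
[1,2] PP  lex  "a"
[0,2] S/NP  >  k=1
[2,3] NP  lex  "cat"
[0,3] S  >  k=2

[0,3] S   >
  [0,2] S/NP   >
    [0,1] "chased" : (S/NP)/PP
    [1,2] "a" : PP
  [2,3] "cat" : NP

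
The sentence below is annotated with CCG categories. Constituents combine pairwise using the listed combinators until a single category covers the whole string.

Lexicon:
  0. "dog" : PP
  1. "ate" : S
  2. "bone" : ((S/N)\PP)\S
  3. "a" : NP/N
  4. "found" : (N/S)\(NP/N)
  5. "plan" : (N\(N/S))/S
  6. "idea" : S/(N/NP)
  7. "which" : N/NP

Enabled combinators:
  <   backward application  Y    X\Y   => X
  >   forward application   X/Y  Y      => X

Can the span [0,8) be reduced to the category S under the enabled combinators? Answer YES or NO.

YES

[0,8] S   >
  [0,3] S/N   <
    [0,1] "dog" : PP
    [1,3] (S/N)\PP   <
      [1,2] "ate" : S
      [2,3] "bone" : ((S/N)\PP)\S
  [3,8] N   <
    [3,5] N/S   <
      [3,4] "a" : NP/N
      [4,5] "found" : (N/S)\(NP/N)
    [5,8] N\(N/S)   >
      [5,6] "plan" : (N\(N/S))/S
      [6,8] S   >
        [6,7] "idea" : S/(N/NP)
        [7,8] "which" : N/NP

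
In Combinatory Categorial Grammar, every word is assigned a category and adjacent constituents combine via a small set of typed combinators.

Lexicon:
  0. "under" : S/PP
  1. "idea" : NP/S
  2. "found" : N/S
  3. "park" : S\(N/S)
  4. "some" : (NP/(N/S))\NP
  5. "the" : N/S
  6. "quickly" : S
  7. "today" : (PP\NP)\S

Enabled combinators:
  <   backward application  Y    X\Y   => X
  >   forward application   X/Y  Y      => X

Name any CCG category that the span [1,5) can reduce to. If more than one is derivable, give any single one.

[0,8] S   >
  [0,1] "under" : S/PP
  [1,8] PP   <
    [1,6] NP   >
      [1,5] NP/(N/S)   <
        [1,4] NP   >
          [1,2] "idea" : NP/S
          [2,4] S   <
            [2,3] "found" : N/S
            [3,4] "park" : S\(N/S)
        [4,5] "some" : (NP/(N/S))\NP
      [5,6] "the" : N/S
    [6,8] PP\NP   <
      [6,7] "quickly" : S
      [7,8] "today" : (PP\NP)\S

NP/(N/S)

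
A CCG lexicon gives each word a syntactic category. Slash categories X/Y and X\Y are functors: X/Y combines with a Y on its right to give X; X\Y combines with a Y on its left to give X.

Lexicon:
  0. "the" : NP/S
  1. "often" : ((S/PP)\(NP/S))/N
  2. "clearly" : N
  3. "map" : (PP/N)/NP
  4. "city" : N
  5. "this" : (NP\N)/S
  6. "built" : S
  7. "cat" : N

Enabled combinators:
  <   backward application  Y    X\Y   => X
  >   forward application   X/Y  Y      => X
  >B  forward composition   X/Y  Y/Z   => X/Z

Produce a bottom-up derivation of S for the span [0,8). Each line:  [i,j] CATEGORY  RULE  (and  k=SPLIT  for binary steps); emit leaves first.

[0,1] NP/S  lex  "the"
[1,2] ((S/PP)\(NP/S))/N  lex  "often"
[2,3] N  lex  "clearly"
[1,3] (S/PP)\(NP/S)  >  k=2
[0,3] S/PP  <  k=1
[3,4] (PP/N)/NP  lex  "map"
[4,5] N  lex  "city"
[5,6] (NP\N)/S  lex  "this"
[6,7] S  lex  "built"
[5,7] NP\N  >  k=6
[4,7] NP  <  k=5
[3,7] PP/N  >  k=4
[7,8] N  lex  "cat"
[3,8] PP  >  k=7
[0,8] S  >  k=3

[0,8] S   >
  [0,3] S/PP   <
    [0,1] "the" : NP/S
    [1,3] (S/PP)\(NP/S)   >
      [1,2] "often" : ((S/PP)\(NP/S))/N
      [2,3] "clearly" : N
  [3,8] PP   >
    [3,7] PP/N   >
      [3,4] "map" : (PP/N)/NP
      [4,7] NP   <
        [4,5] "city" : N
        [5,7] NP\N   >
          [5,6] "this" : (NP\N)/S
          [6,7] "built" : S
    [7,8] "cat" : N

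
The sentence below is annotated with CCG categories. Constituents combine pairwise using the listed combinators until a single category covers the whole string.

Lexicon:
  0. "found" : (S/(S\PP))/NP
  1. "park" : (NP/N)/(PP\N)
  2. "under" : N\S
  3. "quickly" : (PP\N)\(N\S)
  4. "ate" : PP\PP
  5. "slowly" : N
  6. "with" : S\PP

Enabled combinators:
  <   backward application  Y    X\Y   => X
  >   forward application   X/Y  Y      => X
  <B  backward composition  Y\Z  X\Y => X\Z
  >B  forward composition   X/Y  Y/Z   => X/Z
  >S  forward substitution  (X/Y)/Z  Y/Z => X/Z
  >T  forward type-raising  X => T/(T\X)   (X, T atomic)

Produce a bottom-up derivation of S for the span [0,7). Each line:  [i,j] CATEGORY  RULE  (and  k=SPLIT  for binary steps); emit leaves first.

[0,1] (S/(S\PP))/NP  lex  "found"
[1,2] (NP/N)/(PP\N)  lex  "park"
[2,3] N\S  lex  "under"
[3,4] (PP\N)\(N\S)  lex  "quickly"
[2,4] PP\N  <  k=3
[4,5] PP\PP  lex  "ate"
[2,5] PP\N  <B  k=4
[1,5] NP/N  >  k=2
[5,6] N  lex  "slowly"
[1,6] NP  >  k=5
[0,6] S/(S\PP)  >  k=1
[6,7] S\PP  lex  "with"
[0,7] S  >  k=6

[0,7] S   >
  [0,6] S/(S\PP)   >
    [0,1] "found" : (S/(S\PP))/NP
    [1,6] NP   >
      [1,5] NP/N   >
        [1,2] "park" : (NP/N)/(PP\N)
        [2,5] PP\N   <B
          [2,4] PP\N   <
            [2,3] "under" : N\S
            [3,4] "quickly" : (PP\N)\(N\S)
          [4,5] "ate" : PP\PP
      [5,6] "slowly" : N
  [6,7] "with" : S\PP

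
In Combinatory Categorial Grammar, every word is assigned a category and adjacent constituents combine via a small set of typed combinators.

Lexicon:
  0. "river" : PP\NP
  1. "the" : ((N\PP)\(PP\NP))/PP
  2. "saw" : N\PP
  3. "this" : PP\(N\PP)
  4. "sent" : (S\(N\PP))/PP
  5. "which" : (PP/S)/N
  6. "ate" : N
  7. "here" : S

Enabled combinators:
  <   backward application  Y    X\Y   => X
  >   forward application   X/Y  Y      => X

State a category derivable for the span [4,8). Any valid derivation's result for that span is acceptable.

S\(N\PP)

[0,8] S   <
  [0,4] N\PP   <
    [0,1] "river" : PP\NP
    [1,4] (N\PP)\(PP\NP)   >
      [1,2] "the" : ((N\PP)\(PP\NP))/PP
      [2,4] PP   <
        [2,3] "saw" : N\PP
        [3,4] "this" : PP\(N\PP)
  [4,8] S\(N\PP)   >
    [4,5] "sent" : (S\(N\PP))/PP
    [5,8] PP   >
      [5,7] PP/S   >
        [5,6] "which" : (PP/S)/N
        [6,7] "ate" : N
      [7,8] "here" : S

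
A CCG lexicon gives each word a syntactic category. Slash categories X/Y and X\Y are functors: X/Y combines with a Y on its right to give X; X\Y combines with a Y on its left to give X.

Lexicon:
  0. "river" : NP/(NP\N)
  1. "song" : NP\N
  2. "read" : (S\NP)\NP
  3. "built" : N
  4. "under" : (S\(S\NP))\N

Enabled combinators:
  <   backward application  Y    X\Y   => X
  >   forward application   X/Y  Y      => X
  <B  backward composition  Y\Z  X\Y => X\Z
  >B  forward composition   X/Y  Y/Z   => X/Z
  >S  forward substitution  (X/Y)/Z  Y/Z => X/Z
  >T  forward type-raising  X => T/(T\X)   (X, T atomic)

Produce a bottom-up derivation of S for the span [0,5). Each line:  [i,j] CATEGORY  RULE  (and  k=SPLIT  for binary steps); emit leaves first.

[0,5] S   <
  [0,3] S\NP   <
    [0,2] NP   >
      [0,1] "river" : NP/(NP\N)
      [1,2] "song" : NP\N
    [2,3] "read" : (S\NP)\NP
  [3,5] S\(S\NP)   <
    [3,4] "built" : N
    [4,5] "under" : (S\(S\NP))\N

[0,1] NP/(NP\N)  lex  "river"
[1,2] NP\N  lex  "song"
[0,2] NP  >  k=1
[2,3] (S\NP)\NP  lex  "read"
[0,3] S\NP  <  k=2
[3,4] N  lex  "built"
[4,5] (S\(S\NP))\N  lex  "under"
[3,5] S\(S\NP)  <  k=4
[0,5] S  <  k=3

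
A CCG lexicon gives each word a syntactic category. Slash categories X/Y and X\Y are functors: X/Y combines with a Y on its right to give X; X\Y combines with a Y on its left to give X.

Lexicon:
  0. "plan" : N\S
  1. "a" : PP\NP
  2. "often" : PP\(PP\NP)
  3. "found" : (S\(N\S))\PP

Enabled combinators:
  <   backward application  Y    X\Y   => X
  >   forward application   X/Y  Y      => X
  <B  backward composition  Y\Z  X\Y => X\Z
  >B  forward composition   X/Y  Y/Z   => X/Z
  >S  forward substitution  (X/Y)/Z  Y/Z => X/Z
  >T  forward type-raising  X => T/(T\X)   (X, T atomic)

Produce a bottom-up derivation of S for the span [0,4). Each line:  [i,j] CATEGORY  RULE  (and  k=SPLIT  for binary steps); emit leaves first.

[0,1] N\S  lex  "plan"
[1,2] PP\NP  lex  "a"
[2,3] PP\(PP\NP)  lex  "often"
[1,3] PP  <  k=2
[3,4] (S\(N\S))\PP  lex  "found"
[1,4] S\(N\S)  <  k=3
[0,4] S  <  k=1

[0,4] S   <
  [0,1] "plan" : N\S
  [1,4] S\(N\S)   <
    [1,3] PP   <
      [1,2] "a" : PP\NP
      [2,3] "often" : PP\(PP\NP)
    [3,4] "found" : (S\(N\S))\PP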